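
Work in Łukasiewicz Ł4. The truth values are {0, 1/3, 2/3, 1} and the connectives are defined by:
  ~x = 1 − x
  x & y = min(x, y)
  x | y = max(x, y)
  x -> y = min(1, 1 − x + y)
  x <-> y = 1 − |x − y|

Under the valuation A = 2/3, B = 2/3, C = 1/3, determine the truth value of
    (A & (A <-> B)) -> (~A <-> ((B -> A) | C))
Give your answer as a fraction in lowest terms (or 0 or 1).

2/3

A <-> B = 2/3 <-> 2/3 = 1
A & (A <-> B) = 2/3 & 1 = 2/3
~A = ~2/3 = 1/3
B -> A = 2/3 -> 2/3 = 1
(B -> A) | C = 1 | 1/3 = 1
~A <-> ((B -> A) | C) = 1/3 <-> 1 = 1/3
(A & (A <-> B)) -> (~A <-> ((B -> A) | C)) = 2/3 -> 1/3 = 2/3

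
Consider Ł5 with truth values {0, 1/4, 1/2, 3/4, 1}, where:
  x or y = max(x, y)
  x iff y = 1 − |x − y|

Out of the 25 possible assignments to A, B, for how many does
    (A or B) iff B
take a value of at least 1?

15

value 1: 15 assignments (counts)
value 3/4: 4 assignments
value 1/2: 3 assignments
value 1/4: 2 assignments
value 0: 1 assignment
So 15 of the 25 assignments meet the threshold.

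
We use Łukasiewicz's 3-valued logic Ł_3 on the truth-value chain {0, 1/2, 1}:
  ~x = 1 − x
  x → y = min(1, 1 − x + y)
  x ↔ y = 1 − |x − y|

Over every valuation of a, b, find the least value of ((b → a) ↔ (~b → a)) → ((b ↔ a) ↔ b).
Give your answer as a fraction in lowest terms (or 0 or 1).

1/2

Take a = 1/2, b = 1/2:
b → a = 1/2 → 1/2 = 1
~b = ~1/2 = 1/2
~b → a = 1/2 → 1/2 = 1
(b → a) ↔ (~b → a) = 1 ↔ 1 = 1
b ↔ a = 1/2 ↔ 1/2 = 1
(b ↔ a) ↔ b = 1 ↔ 1/2 = 1/2
((b → a) ↔ (~b → a)) → ((b ↔ a) ↔ b) = 1 → 1/2 = 1/2
No assignment yields a value below 1/2, so this is the minimum.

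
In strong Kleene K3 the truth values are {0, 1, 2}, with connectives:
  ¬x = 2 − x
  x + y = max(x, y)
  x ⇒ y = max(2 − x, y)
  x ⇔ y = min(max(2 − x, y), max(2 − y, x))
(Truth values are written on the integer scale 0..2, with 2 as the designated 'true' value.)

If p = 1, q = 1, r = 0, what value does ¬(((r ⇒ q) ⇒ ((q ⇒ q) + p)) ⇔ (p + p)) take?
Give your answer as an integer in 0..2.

1

r ⇒ q = 0 ⇒ 1 = 2
q ⇒ q = 1 ⇒ 1 = 1
(q ⇒ q) + p = 1 + 1 = 1
(r ⇒ q) ⇒ ((q ⇒ q) + p) = 2 ⇒ 1 = 1
p + p = 1 + 1 = 1
((r ⇒ q) ⇒ ((q ⇒ q) + p)) ⇔ (p + p) = 1 ⇔ 1 = 1
¬(((r ⇒ q) ⇒ ((q ⇒ q) + p)) ⇔ (p + p)) = ¬1 = 1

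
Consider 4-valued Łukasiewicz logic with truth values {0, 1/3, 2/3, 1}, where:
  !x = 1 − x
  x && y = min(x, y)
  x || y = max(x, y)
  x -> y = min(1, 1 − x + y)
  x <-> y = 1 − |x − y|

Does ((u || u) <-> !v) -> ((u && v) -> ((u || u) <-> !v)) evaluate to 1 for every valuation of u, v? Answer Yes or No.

u = 0, v = 0 ↦ 1
u = 0, v = 1/3 ↦ 1
u = 0, v = 2/3 ↦ 1
u = 0, v = 1 ↦ 1
u = 1/3, v = 0 ↦ 1
u = 1/3, v = 1/3 ↦ 1
u = 1/3, v = 2/3 ↦ 1
u = 1/3, v = 1 ↦ 1
u = 2/3, v = 0 ↦ 1
u = 2/3, v = 1/3 ↦ 1
u = 2/3, v = 2/3 ↦ 1
u = 2/3, v = 1 ↦ 1
u = 1, v = 0 ↦ 1
u = 1, v = 1/3 ↦ 1
u = 1, v = 2/3 ↦ 1
u = 1, v = 1 ↦ 1
Every assignment gives a value ≥ 1.

Yes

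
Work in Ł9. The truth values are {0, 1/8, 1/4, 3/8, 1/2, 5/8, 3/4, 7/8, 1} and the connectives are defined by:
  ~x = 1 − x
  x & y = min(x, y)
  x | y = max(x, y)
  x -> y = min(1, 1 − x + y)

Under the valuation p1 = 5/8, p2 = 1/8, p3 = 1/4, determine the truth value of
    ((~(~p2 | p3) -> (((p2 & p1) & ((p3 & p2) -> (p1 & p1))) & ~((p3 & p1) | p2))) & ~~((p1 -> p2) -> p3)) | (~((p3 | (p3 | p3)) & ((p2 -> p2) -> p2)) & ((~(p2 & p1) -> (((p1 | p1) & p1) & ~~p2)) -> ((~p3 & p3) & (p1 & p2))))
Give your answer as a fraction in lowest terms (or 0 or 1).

~p2 = ~1/8 = 7/8
~p2 | p3 = 7/8 | 1/4 = 7/8
~(~p2 | p3) = ~7/8 = 1/8
p2 & p1 = 1/8 & 5/8 = 1/8
p3 & p2 = 1/4 & 1/8 = 1/8
p1 & p1 = 5/8 & 5/8 = 5/8
(p3 & p2) -> (p1 & p1) = 1/8 -> 5/8 = 1
(p2 & p1) & ((p3 & p2) -> (p1 & p1)) = 1/8 & 1 = 1/8
p3 & p1 = 1/4 & 5/8 = 1/4
(p3 & p1) | p2 = 1/4 | 1/8 = 1/4
~((p3 & p1) | p2) = ~1/4 = 3/4
((p2 & p1) & ((p3 & p2) -> (p1 & p1))) & ~((p3 & p1) | p2) = 1/8 & 3/4 = 1/8
~(~p2 | p3) -> (((p2 & p1) & ((p3 & p2) -> (p1 & p1))) & ~((p3 & p1) | p2)) = 1/8 -> 1/8 = 1
p1 -> p2 = 5/8 -> 1/8 = 1/2
(p1 -> p2) -> p3 = 1/2 -> 1/4 = 3/4
~((p1 -> p2) -> p3) = ~3/4 = 1/4
~~((p1 -> p2) -> p3) = ~1/4 = 3/4
(~(~p2 | p3) -> (((p2 & p1) & ((p3 & p2) -> (p1 & p1))) & ~((p3 & p1) | p2))) & ~~((p1 -> p2) -> p3) = 1 & 3/4 = 3/4
p3 | p3 = 1/4 | 1/4 = 1/4
p3 | (p3 | p3) = 1/4 | 1/4 = 1/4
p2 -> p2 = 1/8 -> 1/8 = 1
(p2 -> p2) -> p2 = 1 -> 1/8 = 1/8
(p3 | (p3 | p3)) & ((p2 -> p2) -> p2) = 1/4 & 1/8 = 1/8
~((p3 | (p3 | p3)) & ((p2 -> p2) -> p2)) = ~1/8 = 7/8
p2 & p1 = 1/8 & 5/8 = 1/8
~(p2 & p1) = ~1/8 = 7/8
p1 | p1 = 5/8 | 5/8 = 5/8
(p1 | p1) & p1 = 5/8 & 5/8 = 5/8
~p2 = ~1/8 = 7/8
~~p2 = ~7/8 = 1/8
((p1 | p1) & p1) & ~~p2 = 5/8 & 1/8 = 1/8
~(p2 & p1) -> (((p1 | p1) & p1) & ~~p2) = 7/8 -> 1/8 = 1/4
~p3 = ~1/4 = 3/4
~p3 & p3 = 3/4 & 1/4 = 1/4
p1 & p2 = 5/8 & 1/8 = 1/8
(~p3 & p3) & (p1 & p2) = 1/4 & 1/8 = 1/8
(~(p2 & p1) -> (((p1 | p1) & p1) & ~~p2)) -> ((~p3 & p3) & (p1 & p2)) = 1/4 -> 1/8 = 7/8
~((p3 | (p3 | p3)) & ((p2 -> p2) -> p2)) & ((~(p2 & p1) -> (((p1 | p1) & p1) & ~~p2)) -> ((~p3 & p3) & (p1 & p2))) = 7/8 & 7/8 = 7/8
((~(~p2 | p3) -> (((p2 & p1) & ((p3 & p2) -> (p1 & p1))) & ~((p3 & p1) | p2))) & ~~((p1 -> p2) -> p3)) | (~((p3 | (p3 | p3)) & ((p2 -> p2) -> p2)) & ((~(p2 & p1) -> (((p1 | p1) & p1) & ~~p2)) -> ((~p3 & p3) & (p1 & p2)))) = 3/4 | 7/8 = 7/8

7/8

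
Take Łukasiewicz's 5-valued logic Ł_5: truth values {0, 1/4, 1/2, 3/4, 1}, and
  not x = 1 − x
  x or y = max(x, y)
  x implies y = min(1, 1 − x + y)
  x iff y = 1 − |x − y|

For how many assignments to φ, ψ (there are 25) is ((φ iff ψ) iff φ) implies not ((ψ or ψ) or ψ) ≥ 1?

14

value 1: 14 assignments (counts)
value 1/2: 6 assignments
value 0: 5 assignments
So 14 of the 25 assignments meet the threshold.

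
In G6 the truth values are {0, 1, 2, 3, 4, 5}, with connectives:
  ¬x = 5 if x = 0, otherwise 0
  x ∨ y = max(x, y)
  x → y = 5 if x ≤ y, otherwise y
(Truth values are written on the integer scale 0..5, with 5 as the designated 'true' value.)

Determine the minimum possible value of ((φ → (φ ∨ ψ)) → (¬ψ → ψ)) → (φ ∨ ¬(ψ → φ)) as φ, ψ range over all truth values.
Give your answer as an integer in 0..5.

1

Take φ = 1, ψ = 1:
φ ∨ ψ = 1 ∨ 1 = 1
φ → (φ ∨ ψ) = 1 → 1 = 5
¬ψ = ¬1 = 0
¬ψ → ψ = 0 → 1 = 5
(φ → (φ ∨ ψ)) → (¬ψ → ψ) = 5 → 5 = 5
ψ → φ = 1 → 1 = 5
¬(ψ → φ) = ¬5 = 0
φ ∨ ¬(ψ → φ) = 1 ∨ 0 = 1
((φ → (φ ∨ ψ)) → (¬ψ → ψ)) → (φ ∨ ¬(ψ → φ)) = 5 → 1 = 1
No assignment yields a value below 1, so this is the minimum.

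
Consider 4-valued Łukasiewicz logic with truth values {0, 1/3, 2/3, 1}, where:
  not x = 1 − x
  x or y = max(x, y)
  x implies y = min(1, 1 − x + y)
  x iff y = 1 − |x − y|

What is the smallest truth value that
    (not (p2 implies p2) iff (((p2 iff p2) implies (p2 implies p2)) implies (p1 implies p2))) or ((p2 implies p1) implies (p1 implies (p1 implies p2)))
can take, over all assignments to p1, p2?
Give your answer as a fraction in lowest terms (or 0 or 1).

Take p1 = 2/3, p2 = 0:
p2 implies p2 = 0 implies 0 = 1
not (p2 implies p2) = not 1 = 0
p2 iff p2 = 0 iff 0 = 1
p2 implies p2 = 0 implies 0 = 1
(p2 iff p2) implies (p2 implies p2) = 1 implies 1 = 1
p1 implies p2 = 2/3 implies 0 = 1/3
((p2 iff p2) implies (p2 implies p2)) implies (p1 implies p2) = 1 implies 1/3 = 1/3
not (p2 implies p2) iff (((p2 iff p2) implies (p2 implies p2)) implies (p1 implies p2)) = 0 iff 1/3 = 2/3
p2 implies p1 = 0 implies 2/3 = 1
p1 implies p2 = 2/3 implies 0 = 1/3
p1 implies (p1 implies p2) = 2/3 implies 1/3 = 2/3
(p2 implies p1) implies (p1 implies (p1 implies p2)) = 1 implies 2/3 = 2/3
(not (p2 implies p2) iff (((p2 iff p2) implies (p2 implies p2)) implies (p1 implies p2))) or ((p2 implies p1) implies (p1 implies (p1 implies p2))) = 2/3 or 2/3 = 2/3
No assignment yields a value below 2/3, so this is the minimum.

2/3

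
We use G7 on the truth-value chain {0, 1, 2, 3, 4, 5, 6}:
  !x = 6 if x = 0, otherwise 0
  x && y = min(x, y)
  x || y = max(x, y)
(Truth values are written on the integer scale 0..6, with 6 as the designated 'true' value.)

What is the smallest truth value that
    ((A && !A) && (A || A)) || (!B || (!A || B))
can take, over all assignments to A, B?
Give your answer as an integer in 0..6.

Take A = 1, B = 1:
!A = !1 = 0
A && !A = 1 && 0 = 0
A || A = 1 || 1 = 1
(A && !A) && (A || A) = 0 && 1 = 0
!B = !1 = 0
!A = !1 = 0
!A || B = 0 || 1 = 1
!B || (!A || B) = 0 || 1 = 1
((A && !A) && (A || A)) || (!B || (!A || B)) = 0 || 1 = 1
No assignment yields a value below 1, so this is the minimum.

1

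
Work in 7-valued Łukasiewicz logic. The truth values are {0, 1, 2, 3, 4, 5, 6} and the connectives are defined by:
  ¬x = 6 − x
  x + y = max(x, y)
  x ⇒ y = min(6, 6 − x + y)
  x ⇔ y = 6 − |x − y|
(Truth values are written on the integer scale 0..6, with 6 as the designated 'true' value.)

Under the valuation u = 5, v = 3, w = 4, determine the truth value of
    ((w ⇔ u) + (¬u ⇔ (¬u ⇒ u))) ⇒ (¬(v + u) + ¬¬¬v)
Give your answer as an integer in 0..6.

w ⇔ u = 4 ⇔ 5 = 5
¬u = ¬5 = 1
¬u = ¬5 = 1
¬u ⇒ u = 1 ⇒ 5 = 6
¬u ⇔ (¬u ⇒ u) = 1 ⇔ 6 = 1
(w ⇔ u) + (¬u ⇔ (¬u ⇒ u)) = 5 + 1 = 5
v + u = 3 + 5 = 5
¬(v + u) = ¬5 = 1
¬v = ¬3 = 3
¬¬v = ¬3 = 3
¬¬¬v = ¬3 = 3
¬(v + u) + ¬¬¬v = 1 + 3 = 3
((w ⇔ u) + (¬u ⇔ (¬u ⇒ u))) ⇒ (¬(v + u) + ¬¬¬v) = 5 ⇒ 3 = 4

4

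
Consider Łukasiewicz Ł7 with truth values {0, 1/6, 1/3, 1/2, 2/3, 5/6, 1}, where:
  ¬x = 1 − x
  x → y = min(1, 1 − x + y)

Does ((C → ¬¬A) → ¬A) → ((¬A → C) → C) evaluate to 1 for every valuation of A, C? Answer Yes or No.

Counterexample: take A = 1/6, C = 1/3.
¬A = ¬1/6 = 5/6
¬¬A = ¬5/6 = 1/6
C → ¬¬A = 1/3 → 1/6 = 5/6
¬A = ¬1/6 = 5/6
(C → ¬¬A) → ¬A = 5/6 → 5/6 = 1
¬A = ¬1/6 = 5/6
¬A → C = 5/6 → 1/3 = 1/2
(¬A → C) → C = 1/2 → 1/3 = 5/6
((C → ¬¬A) → ¬A) → ((¬A → C) → C) = 1 → 5/6 = 5/6
This gives 5/6 ≠ 1.

No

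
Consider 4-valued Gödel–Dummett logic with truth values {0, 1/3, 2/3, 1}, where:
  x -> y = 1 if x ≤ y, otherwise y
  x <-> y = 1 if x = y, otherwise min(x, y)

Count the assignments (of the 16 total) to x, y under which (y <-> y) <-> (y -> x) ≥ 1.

x = 0, y = 0 ↦ 1  ≥
x = 0, y = 1/3 ↦ 0  <
x = 0, y = 2/3 ↦ 0  <
x = 0, y = 1 ↦ 0  <
x = 1/3, y = 0 ↦ 1  ≥
x = 1/3, y = 1/3 ↦ 1  ≥
x = 1/3, y = 2/3 ↦ 1/3  <
x = 1/3, y = 1 ↦ 1/3  <
x = 2/3, y = 0 ↦ 1  ≥
x = 2/3, y = 1/3 ↦ 1  ≥
x = 2/3, y = 2/3 ↦ 1  ≥
x = 2/3, y = 1 ↦ 2/3  <
x = 1, y = 0 ↦ 1  ≥
x = 1, y = 1/3 ↦ 1  ≥
x = 1, y = 2/3 ↦ 1  ≥
x = 1, y = 1 ↦ 1  ≥
So 10 of the 16 assignments meet the threshold.

10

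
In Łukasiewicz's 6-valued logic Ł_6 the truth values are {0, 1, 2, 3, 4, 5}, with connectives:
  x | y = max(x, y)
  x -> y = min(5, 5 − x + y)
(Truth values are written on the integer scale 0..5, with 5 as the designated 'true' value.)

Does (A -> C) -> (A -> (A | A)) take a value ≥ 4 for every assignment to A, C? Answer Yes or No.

Yes

At A = 3, C = 2, for instance:
A -> C = 3 -> 2 = 4
A | A = 3 | 3 = 3
A -> (A | A) = 3 -> 3 = 5
(A -> C) -> (A -> (A | A)) = 4 -> 5 = 5
and checking the remaining 35 assignments likewise gives ≥ 4 in every case.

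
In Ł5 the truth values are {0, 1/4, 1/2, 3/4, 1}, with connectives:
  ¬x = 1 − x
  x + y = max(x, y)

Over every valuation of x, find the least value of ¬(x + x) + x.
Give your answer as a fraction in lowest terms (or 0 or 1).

Take x = 1/2:
x + x = 1/2 + 1/2 = 1/2
¬(x + x) = ¬1/2 = 1/2
¬(x + x) + x = 1/2 + 1/2 = 1/2
No assignment yields a value below 1/2, so this is the minimum.

1/2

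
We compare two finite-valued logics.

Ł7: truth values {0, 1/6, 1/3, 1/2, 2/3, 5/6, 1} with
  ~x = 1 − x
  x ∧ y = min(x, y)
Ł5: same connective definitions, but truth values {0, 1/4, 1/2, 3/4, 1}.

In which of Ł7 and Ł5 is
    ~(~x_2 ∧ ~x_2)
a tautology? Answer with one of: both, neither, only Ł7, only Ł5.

In Ł7: at x_2 = 0 the value is 0 — not a tautology.
In Ł5: at x_2 = 0 the value is 0 — not a tautology.

neither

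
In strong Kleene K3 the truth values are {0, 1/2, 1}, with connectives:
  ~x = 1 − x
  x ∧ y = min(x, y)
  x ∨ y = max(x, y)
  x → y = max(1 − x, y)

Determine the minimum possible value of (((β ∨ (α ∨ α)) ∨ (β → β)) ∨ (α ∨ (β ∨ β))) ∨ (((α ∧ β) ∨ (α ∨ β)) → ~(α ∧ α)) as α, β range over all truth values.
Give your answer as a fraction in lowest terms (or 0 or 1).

1/2

Take α = 1/2, β = 1/2:
α ∨ α = 1/2 ∨ 1/2 = 1/2
β ∨ (α ∨ α) = 1/2 ∨ 1/2 = 1/2
β → β = 1/2 → 1/2 = 1/2
(β ∨ (α ∨ α)) ∨ (β → β) = 1/2 ∨ 1/2 = 1/2
β ∨ β = 1/2 ∨ 1/2 = 1/2
α ∨ (β ∨ β) = 1/2 ∨ 1/2 = 1/2
((β ∨ (α ∨ α)) ∨ (β → β)) ∨ (α ∨ (β ∨ β)) = 1/2 ∨ 1/2 = 1/2
α ∧ β = 1/2 ∧ 1/2 = 1/2
α ∨ β = 1/2 ∨ 1/2 = 1/2
(α ∧ β) ∨ (α ∨ β) = 1/2 ∨ 1/2 = 1/2
α ∧ α = 1/2 ∧ 1/2 = 1/2
~(α ∧ α) = ~1/2 = 1/2
((α ∧ β) ∨ (α ∨ β)) → ~(α ∧ α) = 1/2 → 1/2 = 1/2
(((β ∨ (α ∨ α)) ∨ (β → β)) ∨ (α ∨ (β ∨ β))) ∨ (((α ∧ β) ∨ (α ∨ β)) → ~(α ∧ α)) = 1/2 ∨ 1/2 = 1/2
No assignment yields a value below 1/2, so this is the minimum.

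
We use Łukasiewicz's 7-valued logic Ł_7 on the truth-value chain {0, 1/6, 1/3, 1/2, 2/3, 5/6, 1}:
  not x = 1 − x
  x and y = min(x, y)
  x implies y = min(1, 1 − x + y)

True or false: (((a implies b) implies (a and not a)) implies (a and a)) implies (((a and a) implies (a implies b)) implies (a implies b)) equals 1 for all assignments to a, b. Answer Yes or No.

No

Counterexample: take a = 2/3, b = 1/6.
a implies b = 2/3 implies 1/6 = 1/2
not a = not 2/3 = 1/3
a and not a = 2/3 and 1/3 = 1/3
(a implies b) implies (a and not a) = 1/2 implies 1/3 = 5/6
a and a = 2/3 and 2/3 = 2/3
((a implies b) implies (a and not a)) implies (a and a) = 5/6 implies 2/3 = 5/6
a and a = 2/3 and 2/3 = 2/3
a implies b = 2/3 implies 1/6 = 1/2
(a and a) implies (a implies b) = 2/3 implies 1/2 = 5/6
a implies b = 2/3 implies 1/6 = 1/2
((a and a) implies (a implies b)) implies (a implies b) = 5/6 implies 1/2 = 2/3
(((a implies b) implies (a and not a)) implies (a and a)) implies (((a and a) implies (a implies b)) implies (a implies b)) = 5/6 implies 2/3 = 5/6
This gives 5/6 ≠ 1.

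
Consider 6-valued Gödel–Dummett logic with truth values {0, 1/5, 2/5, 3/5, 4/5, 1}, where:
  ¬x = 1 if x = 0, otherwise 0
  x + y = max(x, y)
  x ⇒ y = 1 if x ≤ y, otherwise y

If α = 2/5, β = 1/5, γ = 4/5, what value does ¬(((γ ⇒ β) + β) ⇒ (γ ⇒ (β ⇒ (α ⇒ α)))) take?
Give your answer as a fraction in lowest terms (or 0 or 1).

0

γ ⇒ β = 4/5 ⇒ 1/5 = 1/5
(γ ⇒ β) + β = 1/5 + 1/5 = 1/5
α ⇒ α = 2/5 ⇒ 2/5 = 1
β ⇒ (α ⇒ α) = 1/5 ⇒ 1 = 1
γ ⇒ (β ⇒ (α ⇒ α)) = 4/5 ⇒ 1 = 1
((γ ⇒ β) + β) ⇒ (γ ⇒ (β ⇒ (α ⇒ α))) = 1/5 ⇒ 1 = 1
¬(((γ ⇒ β) + β) ⇒ (γ ⇒ (β ⇒ (α ⇒ α)))) = ¬1 = 0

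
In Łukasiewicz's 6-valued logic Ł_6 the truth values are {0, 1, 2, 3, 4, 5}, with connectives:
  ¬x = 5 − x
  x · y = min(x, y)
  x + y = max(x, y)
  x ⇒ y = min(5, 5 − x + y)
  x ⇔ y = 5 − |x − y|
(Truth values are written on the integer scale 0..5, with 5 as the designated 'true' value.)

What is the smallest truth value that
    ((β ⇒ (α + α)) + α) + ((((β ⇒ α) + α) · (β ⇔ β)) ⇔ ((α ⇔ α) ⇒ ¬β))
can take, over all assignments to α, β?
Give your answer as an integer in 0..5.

Take α = 2, β = 4:
α + α = 2 + 2 = 2
β ⇒ (α + α) = 4 ⇒ 2 = 3
(β ⇒ (α + α)) + α = 3 + 2 = 3
β ⇒ α = 4 ⇒ 2 = 3
(β ⇒ α) + α = 3 + 2 = 3
β ⇔ β = 4 ⇔ 4 = 5
((β ⇒ α) + α) · (β ⇔ β) = 3 · 5 = 3
α ⇔ α = 2 ⇔ 2 = 5
¬β = ¬4 = 1
(α ⇔ α) ⇒ ¬β = 5 ⇒ 1 = 1
(((β ⇒ α) + α) · (β ⇔ β)) ⇔ ((α ⇔ α) ⇒ ¬β) = 3 ⇔ 1 = 3
((β ⇒ (α + α)) + α) + ((((β ⇒ α) + α) · (β ⇔ β)) ⇔ ((α ⇔ α) ⇒ ¬β)) = 3 + 3 = 3
No assignment yields a value below 3, so this is the minimum.

3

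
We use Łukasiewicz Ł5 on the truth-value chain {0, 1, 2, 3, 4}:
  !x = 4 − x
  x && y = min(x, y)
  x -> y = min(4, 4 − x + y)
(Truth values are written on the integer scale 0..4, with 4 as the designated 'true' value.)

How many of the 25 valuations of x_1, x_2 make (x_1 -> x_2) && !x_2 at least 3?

5

value 4: 1 assignment (counts)
value 3: 4 assignments (counts)
value 2: 7 assignments
value 1: 7 assignments
value 0: 6 assignments
So 5 of the 25 assignments meet the threshold.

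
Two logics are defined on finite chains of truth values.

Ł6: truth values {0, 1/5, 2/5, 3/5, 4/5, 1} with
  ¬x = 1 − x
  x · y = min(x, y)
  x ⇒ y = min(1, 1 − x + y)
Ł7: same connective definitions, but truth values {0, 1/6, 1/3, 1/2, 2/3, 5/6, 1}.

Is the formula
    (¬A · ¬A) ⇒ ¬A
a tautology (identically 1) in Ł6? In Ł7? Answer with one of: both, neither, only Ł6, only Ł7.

both

In Ł6: every assignment gives 1 — tautology.
In Ł7: every assignment gives 1 — tautology.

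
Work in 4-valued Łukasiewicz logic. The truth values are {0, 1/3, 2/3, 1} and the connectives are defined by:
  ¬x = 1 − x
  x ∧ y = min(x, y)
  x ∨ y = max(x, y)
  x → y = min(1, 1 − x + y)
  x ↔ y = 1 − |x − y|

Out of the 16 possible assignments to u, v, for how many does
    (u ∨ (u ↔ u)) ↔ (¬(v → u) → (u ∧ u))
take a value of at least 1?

u = 0, v = 0 ↦ 1  ≥
u = 0, v = 1/3 ↦ 2/3  <
u = 0, v = 2/3 ↦ 1/3  <
u = 0, v = 1 ↦ 0  <
u = 1/3, v = 0 ↦ 1  ≥
u = 1/3, v = 1/3 ↦ 1  ≥
u = 1/3, v = 2/3 ↦ 1  ≥
u = 1/3, v = 1 ↦ 2/3  <
u = 2/3, v = 0 ↦ 1  ≥
u = 2/3, v = 1/3 ↦ 1  ≥
u = 2/3, v = 2/3 ↦ 1  ≥
u = 2/3, v = 1 ↦ 1  ≥
u = 1, v = 0 ↦ 1  ≥
u = 1, v = 1/3 ↦ 1  ≥
u = 1, v = 2/3 ↦ 1  ≥
u = 1, v = 1 ↦ 1  ≥
So 12 of the 16 assignments meet the threshold.

12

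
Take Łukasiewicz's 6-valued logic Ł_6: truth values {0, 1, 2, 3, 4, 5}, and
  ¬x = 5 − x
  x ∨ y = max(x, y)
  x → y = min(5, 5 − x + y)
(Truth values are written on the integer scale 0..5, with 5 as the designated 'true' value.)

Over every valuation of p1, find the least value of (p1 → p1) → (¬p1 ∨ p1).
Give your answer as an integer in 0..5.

Take p1 = 2:
p1 → p1 = 2 → 2 = 5
¬p1 = ¬2 = 3
¬p1 ∨ p1 = 3 ∨ 2 = 3
(p1 → p1) → (¬p1 ∨ p1) = 5 → 3 = 3
No assignment yields a value below 3, so this is the minimum.

3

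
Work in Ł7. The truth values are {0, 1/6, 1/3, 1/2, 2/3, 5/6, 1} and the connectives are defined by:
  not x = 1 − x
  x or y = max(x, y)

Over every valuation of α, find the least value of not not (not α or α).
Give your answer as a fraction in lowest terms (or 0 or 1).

1/2

Take α = 1/2:
not α = not 1/2 = 1/2
not α or α = 1/2 or 1/2 = 1/2
not (not α or α) = not 1/2 = 1/2
not not (not α or α) = not 1/2 = 1/2
No assignment yields a value below 1/2, so this is the minimum.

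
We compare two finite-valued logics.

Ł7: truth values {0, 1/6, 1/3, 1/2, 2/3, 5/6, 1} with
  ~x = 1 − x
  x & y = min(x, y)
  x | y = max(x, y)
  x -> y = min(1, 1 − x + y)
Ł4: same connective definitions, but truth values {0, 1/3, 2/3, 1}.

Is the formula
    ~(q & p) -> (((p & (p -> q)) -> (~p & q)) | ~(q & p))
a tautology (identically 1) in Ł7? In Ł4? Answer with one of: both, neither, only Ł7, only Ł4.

In Ł7: every assignment gives 1 — tautology.
In Ł4: every assignment gives 1 — tautology.

both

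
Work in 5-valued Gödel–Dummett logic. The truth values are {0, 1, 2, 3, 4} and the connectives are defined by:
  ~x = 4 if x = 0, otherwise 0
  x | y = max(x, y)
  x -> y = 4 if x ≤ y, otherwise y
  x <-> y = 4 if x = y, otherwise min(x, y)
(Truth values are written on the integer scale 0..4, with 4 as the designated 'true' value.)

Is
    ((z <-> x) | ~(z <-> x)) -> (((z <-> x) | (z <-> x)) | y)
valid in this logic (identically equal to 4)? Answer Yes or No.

No

Counterexample: take x = 0, y = 0, z = 1.
z <-> x = 1 <-> 0 = 0
z <-> x = 1 <-> 0 = 0
~(z <-> x) = ~0 = 4
(z <-> x) | ~(z <-> x) = 0 | 4 = 4
z <-> x = 1 <-> 0 = 0
z <-> x = 1 <-> 0 = 0
(z <-> x) | (z <-> x) = 0 | 0 = 0
((z <-> x) | (z <-> x)) | y = 0 | 0 = 0
((z <-> x) | ~(z <-> x)) -> (((z <-> x) | (z <-> x)) | y) = 4 -> 0 = 0
This gives 0 ≠ 4.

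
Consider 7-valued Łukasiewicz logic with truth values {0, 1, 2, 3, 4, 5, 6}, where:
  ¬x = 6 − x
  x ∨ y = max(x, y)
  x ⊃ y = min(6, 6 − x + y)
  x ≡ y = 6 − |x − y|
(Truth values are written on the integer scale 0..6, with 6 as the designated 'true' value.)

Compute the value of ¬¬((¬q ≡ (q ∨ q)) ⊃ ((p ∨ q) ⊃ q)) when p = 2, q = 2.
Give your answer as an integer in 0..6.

6

¬q = ¬2 = 4
q ∨ q = 2 ∨ 2 = 2
¬q ≡ (q ∨ q) = 4 ≡ 2 = 4
p ∨ q = 2 ∨ 2 = 2
(p ∨ q) ⊃ q = 2 ⊃ 2 = 6
(¬q ≡ (q ∨ q)) ⊃ ((p ∨ q) ⊃ q) = 4 ⊃ 6 = 6
¬((¬q ≡ (q ∨ q)) ⊃ ((p ∨ q) ⊃ q)) = ¬6 = 0
¬¬((¬q ≡ (q ∨ q)) ⊃ ((p ∨ q) ⊃ q)) = ¬0 = 6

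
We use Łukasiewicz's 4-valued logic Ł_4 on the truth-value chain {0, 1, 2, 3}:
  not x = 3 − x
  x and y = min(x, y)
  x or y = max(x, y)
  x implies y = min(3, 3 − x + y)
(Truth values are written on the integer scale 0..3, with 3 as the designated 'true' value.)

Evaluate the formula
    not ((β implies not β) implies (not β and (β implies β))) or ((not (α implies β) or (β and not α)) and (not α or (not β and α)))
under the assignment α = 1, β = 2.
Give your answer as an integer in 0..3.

2

not β = not 2 = 1
β implies not β = 2 implies 1 = 2
not β = not 2 = 1
β implies β = 2 implies 2 = 3
not β and (β implies β) = 1 and 3 = 1
(β implies not β) implies (not β and (β implies β)) = 2 implies 1 = 2
not ((β implies not β) implies (not β and (β implies β))) = not 2 = 1
α implies β = 1 implies 2 = 3
not (α implies β) = not 3 = 0
not α = not 1 = 2
β and not α = 2 and 2 = 2
not (α implies β) or (β and not α) = 0 or 2 = 2
not α = not 1 = 2
not β = not 2 = 1
not β and α = 1 and 1 = 1
not α or (not β and α) = 2 or 1 = 2
(not (α implies β) or (β and not α)) and (not α or (not β and α)) = 2 and 2 = 2
not ((β implies not β) implies (not β and (β implies β))) or ((not (α implies β) or (β and not α)) and (not α or (not β and α))) = 1 or 2 = 2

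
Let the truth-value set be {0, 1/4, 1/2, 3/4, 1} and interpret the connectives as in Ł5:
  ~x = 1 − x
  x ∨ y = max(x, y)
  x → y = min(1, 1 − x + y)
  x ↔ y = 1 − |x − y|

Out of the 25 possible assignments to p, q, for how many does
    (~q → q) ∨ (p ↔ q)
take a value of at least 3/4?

20

value 1: 17 assignments (counts)
value 3/4: 3 assignments (counts)
value 1/2: 3 assignments
value 1/4: 1 assignment
value 0: 1 assignment
So 20 of the 25 assignments meet the threshold.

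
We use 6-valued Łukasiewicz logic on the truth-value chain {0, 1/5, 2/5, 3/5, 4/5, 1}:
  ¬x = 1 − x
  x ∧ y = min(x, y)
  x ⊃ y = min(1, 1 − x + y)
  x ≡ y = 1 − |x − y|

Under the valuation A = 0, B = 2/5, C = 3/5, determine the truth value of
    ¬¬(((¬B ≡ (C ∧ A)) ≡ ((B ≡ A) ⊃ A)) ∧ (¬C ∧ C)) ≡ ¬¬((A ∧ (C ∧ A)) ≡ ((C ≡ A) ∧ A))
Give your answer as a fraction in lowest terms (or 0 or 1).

2/5

¬B = ¬2/5 = 3/5
C ∧ A = 3/5 ∧ 0 = 0
¬B ≡ (C ∧ A) = 3/5 ≡ 0 = 2/5
B ≡ A = 2/5 ≡ 0 = 3/5
(B ≡ A) ⊃ A = 3/5 ⊃ 0 = 2/5
(¬B ≡ (C ∧ A)) ≡ ((B ≡ A) ⊃ A) = 2/5 ≡ 2/5 = 1
¬C = ¬3/5 = 2/5
¬C ∧ C = 2/5 ∧ 3/5 = 2/5
((¬B ≡ (C ∧ A)) ≡ ((B ≡ A) ⊃ A)) ∧ (¬C ∧ C) = 1 ∧ 2/5 = 2/5
¬(((¬B ≡ (C ∧ A)) ≡ ((B ≡ A) ⊃ A)) ∧ (¬C ∧ C)) = ¬2/5 = 3/5
¬¬(((¬B ≡ (C ∧ A)) ≡ ((B ≡ A) ⊃ A)) ∧ (¬C ∧ C)) = ¬3/5 = 2/5
C ∧ A = 3/5 ∧ 0 = 0
A ∧ (C ∧ A) = 0 ∧ 0 = 0
C ≡ A = 3/5 ≡ 0 = 2/5
(C ≡ A) ∧ A = 2/5 ∧ 0 = 0
(A ∧ (C ∧ A)) ≡ ((C ≡ A) ∧ A) = 0 ≡ 0 = 1
¬((A ∧ (C ∧ A)) ≡ ((C ≡ A) ∧ A)) = ¬1 = 0
¬¬((A ∧ (C ∧ A)) ≡ ((C ≡ A) ∧ A)) = ¬0 = 1
¬¬(((¬B ≡ (C ∧ A)) ≡ ((B ≡ A) ⊃ A)) ∧ (¬C ∧ C)) ≡ ¬¬((A ∧ (C ∧ A)) ≡ ((C ≡ A) ∧ A)) = 2/5 ≡ 1 = 2/5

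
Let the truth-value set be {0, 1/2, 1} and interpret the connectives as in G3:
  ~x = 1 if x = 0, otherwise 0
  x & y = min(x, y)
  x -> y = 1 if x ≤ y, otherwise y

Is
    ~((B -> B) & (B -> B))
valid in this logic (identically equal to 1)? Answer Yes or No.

No

Counterexample: take B = 0.
B -> B = 0 -> 0 = 1
B -> B = 0 -> 0 = 1
(B -> B) & (B -> B) = 1 & 1 = 1
~((B -> B) & (B -> B)) = ~1 = 0
This gives 0 ≠ 1.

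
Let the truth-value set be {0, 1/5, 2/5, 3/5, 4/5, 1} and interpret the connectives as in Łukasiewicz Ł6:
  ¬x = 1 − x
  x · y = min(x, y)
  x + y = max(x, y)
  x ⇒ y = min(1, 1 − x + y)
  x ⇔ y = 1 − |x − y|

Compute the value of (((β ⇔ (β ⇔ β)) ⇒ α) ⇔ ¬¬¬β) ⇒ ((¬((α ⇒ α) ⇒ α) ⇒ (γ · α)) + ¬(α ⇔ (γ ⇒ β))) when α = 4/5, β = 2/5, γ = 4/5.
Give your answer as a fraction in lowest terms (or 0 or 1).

1

β ⇔ β = 2/5 ⇔ 2/5 = 1
β ⇔ (β ⇔ β) = 2/5 ⇔ 1 = 2/5
(β ⇔ (β ⇔ β)) ⇒ α = 2/5 ⇒ 4/5 = 1
¬β = ¬2/5 = 3/5
¬¬β = ¬3/5 = 2/5
¬¬¬β = ¬2/5 = 3/5
((β ⇔ (β ⇔ β)) ⇒ α) ⇔ ¬¬¬β = 1 ⇔ 3/5 = 3/5
α ⇒ α = 4/5 ⇒ 4/5 = 1
(α ⇒ α) ⇒ α = 1 ⇒ 4/5 = 4/5
¬((α ⇒ α) ⇒ α) = ¬4/5 = 1/5
γ · α = 4/5 · 4/5 = 4/5
¬((α ⇒ α) ⇒ α) ⇒ (γ · α) = 1/5 ⇒ 4/5 = 1
γ ⇒ β = 4/5 ⇒ 2/5 = 3/5
α ⇔ (γ ⇒ β) = 4/5 ⇔ 3/5 = 4/5
¬(α ⇔ (γ ⇒ β)) = ¬4/5 = 1/5
(¬((α ⇒ α) ⇒ α) ⇒ (γ · α)) + ¬(α ⇔ (γ ⇒ β)) = 1 + 1/5 = 1
(((β ⇔ (β ⇔ β)) ⇒ α) ⇔ ¬¬¬β) ⇒ ((¬((α ⇒ α) ⇒ α) ⇒ (γ · α)) + ¬(α ⇔ (γ ⇒ β))) = 3/5 ⇒ 1 = 1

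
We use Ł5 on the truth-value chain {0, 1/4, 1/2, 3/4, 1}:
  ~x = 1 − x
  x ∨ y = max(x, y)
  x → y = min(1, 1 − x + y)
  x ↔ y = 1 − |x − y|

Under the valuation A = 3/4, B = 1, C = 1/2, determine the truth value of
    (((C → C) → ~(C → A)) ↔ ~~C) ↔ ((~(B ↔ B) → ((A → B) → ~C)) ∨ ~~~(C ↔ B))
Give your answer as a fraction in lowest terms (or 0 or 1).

C → C = 1/2 → 1/2 = 1
C → A = 1/2 → 3/4 = 1
~(C → A) = ~1 = 0
(C → C) → ~(C → A) = 1 → 0 = 0
~C = ~1/2 = 1/2
~~C = ~1/2 = 1/2
((C → C) → ~(C → A)) ↔ ~~C = 0 ↔ 1/2 = 1/2
B ↔ B = 1 ↔ 1 = 1
~(B ↔ B) = ~1 = 0
A → B = 3/4 → 1 = 1
~C = ~1/2 = 1/2
(A → B) → ~C = 1 → 1/2 = 1/2
~(B ↔ B) → ((A → B) → ~C) = 0 → 1/2 = 1
C ↔ B = 1/2 ↔ 1 = 1/2
~(C ↔ B) = ~1/2 = 1/2
~~(C ↔ B) = ~1/2 = 1/2
~~~(C ↔ B) = ~1/2 = 1/2
(~(B ↔ B) → ((A → B) → ~C)) ∨ ~~~(C ↔ B) = 1 ∨ 1/2 = 1
(((C → C) → ~(C → A)) ↔ ~~C) ↔ ((~(B ↔ B) → ((A → B) → ~C)) ∨ ~~~(C ↔ B)) = 1/2 ↔ 1 = 1/2

1/2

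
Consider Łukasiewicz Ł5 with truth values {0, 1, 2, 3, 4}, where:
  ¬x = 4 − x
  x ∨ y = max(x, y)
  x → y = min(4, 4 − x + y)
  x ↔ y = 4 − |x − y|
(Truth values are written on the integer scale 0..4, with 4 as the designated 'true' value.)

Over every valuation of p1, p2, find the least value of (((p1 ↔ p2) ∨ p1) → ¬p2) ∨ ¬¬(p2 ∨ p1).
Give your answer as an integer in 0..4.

2

Take p1 = 2, p2 = 2:
p1 ↔ p2 = 2 ↔ 2 = 4
(p1 ↔ p2) ∨ p1 = 4 ∨ 2 = 4
¬p2 = ¬2 = 2
((p1 ↔ p2) ∨ p1) → ¬p2 = 4 → 2 = 2
p2 ∨ p1 = 2 ∨ 2 = 2
¬(p2 ∨ p1) = ¬2 = 2
¬¬(p2 ∨ p1) = ¬2 = 2
(((p1 ↔ p2) ∨ p1) → ¬p2) ∨ ¬¬(p2 ∨ p1) = 2 ∨ 2 = 2
No assignment yields a value below 2, so this is the minimum.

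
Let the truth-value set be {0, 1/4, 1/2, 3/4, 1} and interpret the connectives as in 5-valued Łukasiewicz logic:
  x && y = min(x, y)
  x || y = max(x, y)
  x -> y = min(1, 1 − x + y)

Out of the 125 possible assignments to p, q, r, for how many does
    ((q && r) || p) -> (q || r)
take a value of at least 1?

value 1: 95 assignments (counts)
value 3/4: 16 assignments
value 1/2: 9 assignments
value 1/4: 4 assignments
value 0: 1 assignment
So 95 of the 125 assignments meet the threshold.

95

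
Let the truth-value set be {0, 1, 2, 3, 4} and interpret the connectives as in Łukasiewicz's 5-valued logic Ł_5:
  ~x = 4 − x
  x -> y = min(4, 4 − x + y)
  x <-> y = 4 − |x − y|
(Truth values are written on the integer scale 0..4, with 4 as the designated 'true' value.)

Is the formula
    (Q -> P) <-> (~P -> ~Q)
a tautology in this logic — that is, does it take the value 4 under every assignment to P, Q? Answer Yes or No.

At P = 0, Q = 1, for instance:
Q -> P = 1 -> 0 = 3
~P = ~0 = 4
~Q = ~1 = 3
~P -> ~Q = 4 -> 3 = 3
(Q -> P) <-> (~P -> ~Q) = 3 <-> 3 = 4
and checking the remaining 24 assignments likewise gives ≥ 4 in every case.

Yes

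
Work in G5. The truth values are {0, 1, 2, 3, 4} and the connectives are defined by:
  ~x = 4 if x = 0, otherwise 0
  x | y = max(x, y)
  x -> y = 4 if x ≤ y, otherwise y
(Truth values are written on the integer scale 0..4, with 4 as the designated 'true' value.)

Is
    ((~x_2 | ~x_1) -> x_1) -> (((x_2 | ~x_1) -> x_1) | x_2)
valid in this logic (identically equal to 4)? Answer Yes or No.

Counterexample: take x_1 = 1, x_2 = 2.
~x_2 = ~2 = 0
~x_1 = ~1 = 0
~x_2 | ~x_1 = 0 | 0 = 0
(~x_2 | ~x_1) -> x_1 = 0 -> 1 = 4
~x_1 = ~1 = 0
x_2 | ~x_1 = 2 | 0 = 2
(x_2 | ~x_1) -> x_1 = 2 -> 1 = 1
((x_2 | ~x_1) -> x_1) | x_2 = 1 | 2 = 2
((~x_2 | ~x_1) -> x_1) -> (((x_2 | ~x_1) -> x_1) | x_2) = 4 -> 2 = 2
This gives 2 ≠ 4.

No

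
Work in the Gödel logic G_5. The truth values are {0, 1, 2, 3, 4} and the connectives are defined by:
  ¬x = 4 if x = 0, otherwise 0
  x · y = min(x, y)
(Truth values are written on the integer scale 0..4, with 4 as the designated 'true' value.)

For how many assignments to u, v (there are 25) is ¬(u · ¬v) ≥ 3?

21

value 4: 21 assignments (counts)
value 0: 4 assignments
So 21 of the 25 assignments meet the threshold.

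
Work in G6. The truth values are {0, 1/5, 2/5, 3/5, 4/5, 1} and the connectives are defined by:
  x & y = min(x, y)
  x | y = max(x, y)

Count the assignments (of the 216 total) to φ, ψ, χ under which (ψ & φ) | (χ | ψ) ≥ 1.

value 1: 66 assignments (counts)
value 4/5: 54 assignments
value 3/5: 42 assignments
value 2/5: 30 assignments
value 1/5: 18 assignments
value 0: 6 assignments
So 66 of the 216 assignments meet the threshold.

66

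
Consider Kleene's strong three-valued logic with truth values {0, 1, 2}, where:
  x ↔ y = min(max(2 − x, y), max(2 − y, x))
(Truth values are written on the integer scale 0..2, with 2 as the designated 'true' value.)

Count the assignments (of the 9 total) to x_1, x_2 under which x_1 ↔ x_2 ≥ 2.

2

x_1 = 0, x_2 = 0 ↦ 2  ≥
x_1 = 0, x_2 = 1 ↦ 1  <
x_1 = 0, x_2 = 2 ↦ 0  <
x_1 = 1, x_2 = 0 ↦ 1  <
x_1 = 1, x_2 = 1 ↦ 1  <
x_1 = 1, x_2 = 2 ↦ 1  <
x_1 = 2, x_2 = 0 ↦ 0  <
x_1 = 2, x_2 = 1 ↦ 1  <
x_1 = 2, x_2 = 2 ↦ 2  ≥
So 2 of the 9 assignments meet the threshold.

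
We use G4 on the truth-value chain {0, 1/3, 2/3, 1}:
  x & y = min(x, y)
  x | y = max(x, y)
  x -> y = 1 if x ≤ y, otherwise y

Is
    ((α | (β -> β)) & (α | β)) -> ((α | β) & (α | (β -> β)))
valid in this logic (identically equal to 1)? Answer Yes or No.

Yes

α = 0, β = 0 ↦ 1
α = 0, β = 1/3 ↦ 1
α = 0, β = 2/3 ↦ 1
α = 0, β = 1 ↦ 1
α = 1/3, β = 0 ↦ 1
α = 1/3, β = 1/3 ↦ 1
α = 1/3, β = 2/3 ↦ 1
α = 1/3, β = 1 ↦ 1
α = 2/3, β = 0 ↦ 1
α = 2/3, β = 1/3 ↦ 1
α = 2/3, β = 2/3 ↦ 1
α = 2/3, β = 1 ↦ 1
α = 1, β = 0 ↦ 1
α = 1, β = 1/3 ↦ 1
α = 1, β = 2/3 ↦ 1
α = 1, β = 1 ↦ 1
Every assignment gives a value ≥ 1.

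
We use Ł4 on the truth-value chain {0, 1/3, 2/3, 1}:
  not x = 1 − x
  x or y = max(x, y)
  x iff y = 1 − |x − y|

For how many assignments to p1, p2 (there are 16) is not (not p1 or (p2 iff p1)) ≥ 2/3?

3

p1 = 0, p2 = 0 ↦ 0  <
p1 = 0, p2 = 1/3 ↦ 0  <
p1 = 0, p2 = 2/3 ↦ 0  <
p1 = 0, p2 = 1 ↦ 0  <
p1 = 1/3, p2 = 0 ↦ 1/3  <
p1 = 1/3, p2 = 1/3 ↦ 0  <
p1 = 1/3, p2 = 2/3 ↦ 1/3  <
p1 = 1/3, p2 = 1 ↦ 1/3  <
p1 = 2/3, p2 = 0 ↦ 2/3  ≥
p1 = 2/3, p2 = 1/3 ↦ 1/3  <
p1 = 2/3, p2 = 2/3 ↦ 0  <
p1 = 2/3, p2 = 1 ↦ 1/3  <
p1 = 1, p2 = 0 ↦ 1  ≥
p1 = 1, p2 = 1/3 ↦ 2/3  ≥
p1 = 1, p2 = 2/3 ↦ 1/3  <
p1 = 1, p2 = 1 ↦ 0  <
So 3 of the 16 assignments meet the threshold.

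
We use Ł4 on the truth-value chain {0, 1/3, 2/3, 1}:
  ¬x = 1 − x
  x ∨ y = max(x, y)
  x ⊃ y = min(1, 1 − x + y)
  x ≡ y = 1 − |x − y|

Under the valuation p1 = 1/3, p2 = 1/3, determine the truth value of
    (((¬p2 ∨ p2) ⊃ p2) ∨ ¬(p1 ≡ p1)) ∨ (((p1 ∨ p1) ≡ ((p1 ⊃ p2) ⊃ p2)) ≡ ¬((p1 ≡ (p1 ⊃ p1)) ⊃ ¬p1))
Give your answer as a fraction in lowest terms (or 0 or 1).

2/3

¬p2 = ¬1/3 = 2/3
¬p2 ∨ p2 = 2/3 ∨ 1/3 = 2/3
(¬p2 ∨ p2) ⊃ p2 = 2/3 ⊃ 1/3 = 2/3
p1 ≡ p1 = 1/3 ≡ 1/3 = 1
¬(p1 ≡ p1) = ¬1 = 0
((¬p2 ∨ p2) ⊃ p2) ∨ ¬(p1 ≡ p1) = 2/3 ∨ 0 = 2/3
p1 ∨ p1 = 1/3 ∨ 1/3 = 1/3
p1 ⊃ p2 = 1/3 ⊃ 1/3 = 1
(p1 ⊃ p2) ⊃ p2 = 1 ⊃ 1/3 = 1/3
(p1 ∨ p1) ≡ ((p1 ⊃ p2) ⊃ p2) = 1/3 ≡ 1/3 = 1
p1 ⊃ p1 = 1/3 ⊃ 1/3 = 1
p1 ≡ (p1 ⊃ p1) = 1/3 ≡ 1 = 1/3
¬p1 = ¬1/3 = 2/3
(p1 ≡ (p1 ⊃ p1)) ⊃ ¬p1 = 1/3 ⊃ 2/3 = 1
¬((p1 ≡ (p1 ⊃ p1)) ⊃ ¬p1) = ¬1 = 0
((p1 ∨ p1) ≡ ((p1 ⊃ p2) ⊃ p2)) ≡ ¬((p1 ≡ (p1 ⊃ p1)) ⊃ ¬p1) = 1 ≡ 0 = 0
(((¬p2 ∨ p2) ⊃ p2) ∨ ¬(p1 ≡ p1)) ∨ (((p1 ∨ p1) ≡ ((p1 ⊃ p2) ⊃ p2)) ≡ ¬((p1 ≡ (p1 ⊃ p1)) ⊃ ¬p1)) = 2/3 ∨ 0 = 2/3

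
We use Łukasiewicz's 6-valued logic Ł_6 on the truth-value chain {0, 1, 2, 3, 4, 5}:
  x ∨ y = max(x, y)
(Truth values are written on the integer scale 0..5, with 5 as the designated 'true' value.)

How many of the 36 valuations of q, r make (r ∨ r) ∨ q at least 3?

value 5: 11 assignments (counts)
value 4: 9 assignments (counts)
value 3: 7 assignments (counts)
value 2: 5 assignments
value 1: 3 assignments
value 0: 1 assignment
So 27 of the 36 assignments meet the threshold.

27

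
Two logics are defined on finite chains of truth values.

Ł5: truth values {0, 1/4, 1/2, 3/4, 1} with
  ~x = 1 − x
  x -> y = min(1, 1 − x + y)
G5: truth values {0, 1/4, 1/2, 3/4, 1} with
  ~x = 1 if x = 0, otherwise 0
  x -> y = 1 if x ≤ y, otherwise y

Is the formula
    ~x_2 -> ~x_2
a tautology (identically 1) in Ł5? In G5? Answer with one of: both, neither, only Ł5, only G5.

both

In Ł5: every assignment gives 1 — tautology.
In G5: every assignment gives 1 — tautology.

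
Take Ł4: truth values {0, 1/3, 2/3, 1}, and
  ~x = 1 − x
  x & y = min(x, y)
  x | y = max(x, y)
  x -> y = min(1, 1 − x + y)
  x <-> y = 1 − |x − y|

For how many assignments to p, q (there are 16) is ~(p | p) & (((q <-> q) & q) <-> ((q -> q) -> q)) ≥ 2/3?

p = 0, q = 0 ↦ 1  ≥
p = 0, q = 1/3 ↦ 1  ≥
p = 0, q = 2/3 ↦ 1  ≥
p = 0, q = 1 ↦ 1  ≥
p = 1/3, q = 0 ↦ 2/3  ≥
p = 1/3, q = 1/3 ↦ 2/3  ≥
p = 1/3, q = 2/3 ↦ 2/3  ≥
p = 1/3, q = 1 ↦ 2/3  ≥
p = 2/3, q = 0 ↦ 1/3  <
p = 2/3, q = 1/3 ↦ 1/3  <
p = 2/3, q = 2/3 ↦ 1/3  <
p = 2/3, q = 1 ↦ 1/3  <
p = 1, q = 0 ↦ 0  <
p = 1, q = 1/3 ↦ 0  <
p = 1, q = 2/3 ↦ 0  <
p = 1, q = 1 ↦ 0  <
So 8 of the 16 assignments meet the threshold.

8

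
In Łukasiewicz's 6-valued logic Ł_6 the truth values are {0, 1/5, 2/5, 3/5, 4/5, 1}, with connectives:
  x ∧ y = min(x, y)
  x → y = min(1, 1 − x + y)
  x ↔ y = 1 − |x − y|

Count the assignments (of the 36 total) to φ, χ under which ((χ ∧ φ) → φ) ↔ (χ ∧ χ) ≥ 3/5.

18

value 1: 6 assignments (counts)
value 4/5: 6 assignments (counts)
value 3/5: 6 assignments (counts)
value 2/5: 6 assignments
value 1/5: 6 assignments
value 0: 6 assignments
So 18 of the 36 assignments meet the threshold.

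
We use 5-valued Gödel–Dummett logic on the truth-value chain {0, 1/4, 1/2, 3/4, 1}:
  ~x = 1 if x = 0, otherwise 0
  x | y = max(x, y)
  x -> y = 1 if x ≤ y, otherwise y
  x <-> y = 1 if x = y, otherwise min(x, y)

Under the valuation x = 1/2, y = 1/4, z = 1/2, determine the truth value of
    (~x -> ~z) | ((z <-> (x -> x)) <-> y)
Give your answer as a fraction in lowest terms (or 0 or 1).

~x = ~1/2 = 0
~z = ~1/2 = 0
~x -> ~z = 0 -> 0 = 1
x -> x = 1/2 -> 1/2 = 1
z <-> (x -> x) = 1/2 <-> 1 = 1/2
(z <-> (x -> x)) <-> y = 1/2 <-> 1/4 = 1/4
(~x -> ~z) | ((z <-> (x -> x)) <-> y) = 1 | 1/4 = 1

1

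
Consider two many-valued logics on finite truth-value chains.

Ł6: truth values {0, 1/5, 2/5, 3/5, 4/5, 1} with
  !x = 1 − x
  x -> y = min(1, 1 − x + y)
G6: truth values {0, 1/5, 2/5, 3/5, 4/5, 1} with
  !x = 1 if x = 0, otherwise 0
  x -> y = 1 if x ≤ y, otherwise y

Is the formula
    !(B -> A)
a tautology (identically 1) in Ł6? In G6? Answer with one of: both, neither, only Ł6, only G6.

In Ł6: at A = 0, B = 0 the value is 0 — not a tautology.
In G6: at A = 0, B = 0 the value is 0 — not a tautology.

neither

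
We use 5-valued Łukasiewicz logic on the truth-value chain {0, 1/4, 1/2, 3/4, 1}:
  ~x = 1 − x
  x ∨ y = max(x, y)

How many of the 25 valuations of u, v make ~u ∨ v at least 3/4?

16

value 1: 9 assignments (counts)
value 3/4: 7 assignments (counts)
value 1/2: 5 assignments
value 1/4: 3 assignments
value 0: 1 assignment
So 16 of the 25 assignments meet the threshold.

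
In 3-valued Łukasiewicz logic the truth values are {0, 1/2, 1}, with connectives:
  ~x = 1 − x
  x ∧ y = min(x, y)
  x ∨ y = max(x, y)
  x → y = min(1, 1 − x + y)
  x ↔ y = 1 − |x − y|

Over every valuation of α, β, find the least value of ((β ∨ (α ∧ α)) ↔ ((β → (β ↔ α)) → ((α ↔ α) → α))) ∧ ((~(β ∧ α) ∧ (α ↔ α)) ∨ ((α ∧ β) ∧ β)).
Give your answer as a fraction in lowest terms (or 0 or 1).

1/2

Take α = 0, β = 1/2:
α ∧ α = 0 ∧ 0 = 0
β ∨ (α ∧ α) = 1/2 ∨ 0 = 1/2
β ↔ α = 1/2 ↔ 0 = 1/2
β → (β ↔ α) = 1/2 → 1/2 = 1
α ↔ α = 0 ↔ 0 = 1
(α ↔ α) → α = 1 → 0 = 0
(β → (β ↔ α)) → ((α ↔ α) → α) = 1 → 0 = 0
(β ∨ (α ∧ α)) ↔ ((β → (β ↔ α)) → ((α ↔ α) → α)) = 1/2 ↔ 0 = 1/2
β ∧ α = 1/2 ∧ 0 = 0
~(β ∧ α) = ~0 = 1
α ↔ α = 0 ↔ 0 = 1
~(β ∧ α) ∧ (α ↔ α) = 1 ∧ 1 = 1
α ∧ β = 0 ∧ 1/2 = 0
(α ∧ β) ∧ β = 0 ∧ 1/2 = 0
(~(β ∧ α) ∧ (α ↔ α)) ∨ ((α ∧ β) ∧ β) = 1 ∨ 0 = 1
((β ∨ (α ∧ α)) ↔ ((β → (β ↔ α)) → ((α ↔ α) → α))) ∧ ((~(β ∧ α) ∧ (α ↔ α)) ∨ ((α ∧ β) ∧ β)) = 1/2 ∧ 1 = 1/2
No assignment yields a value below 1/2, so this is the minimum.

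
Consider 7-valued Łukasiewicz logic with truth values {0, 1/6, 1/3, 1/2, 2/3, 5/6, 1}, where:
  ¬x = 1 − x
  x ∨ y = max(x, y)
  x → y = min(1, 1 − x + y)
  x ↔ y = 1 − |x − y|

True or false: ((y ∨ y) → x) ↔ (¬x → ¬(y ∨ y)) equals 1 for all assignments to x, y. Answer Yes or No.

Yes

At x = 1/2, y = 1/3, for instance:
y ∨ y = 1/3 ∨ 1/3 = 1/3
(y ∨ y) → x = 1/3 → 1/2 = 1
¬x = ¬1/2 = 1/2
¬(y ∨ y) = ¬1/3 = 2/3
¬x → ¬(y ∨ y) = 1/2 → 2/3 = 1
((y ∨ y) → x) ↔ (¬x → ¬(y ∨ y)) = 1 ↔ 1 = 1
and checking the remaining 48 assignments likewise gives ≥ 1 in every case.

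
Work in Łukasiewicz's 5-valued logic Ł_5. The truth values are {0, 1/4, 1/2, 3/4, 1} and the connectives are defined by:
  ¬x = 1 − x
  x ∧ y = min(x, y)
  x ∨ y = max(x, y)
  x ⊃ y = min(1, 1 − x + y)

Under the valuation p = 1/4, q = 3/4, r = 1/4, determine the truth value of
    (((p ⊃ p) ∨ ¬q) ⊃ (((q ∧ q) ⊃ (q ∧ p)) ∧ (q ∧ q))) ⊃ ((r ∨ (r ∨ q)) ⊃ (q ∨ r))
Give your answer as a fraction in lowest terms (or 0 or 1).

1

p ⊃ p = 1/4 ⊃ 1/4 = 1
¬q = ¬3/4 = 1/4
(p ⊃ p) ∨ ¬q = 1 ∨ 1/4 = 1
q ∧ q = 3/4 ∧ 3/4 = 3/4
q ∧ p = 3/4 ∧ 1/4 = 1/4
(q ∧ q) ⊃ (q ∧ p) = 3/4 ⊃ 1/4 = 1/2
q ∧ q = 3/4 ∧ 3/4 = 3/4
((q ∧ q) ⊃ (q ∧ p)) ∧ (q ∧ q) = 1/2 ∧ 3/4 = 1/2
((p ⊃ p) ∨ ¬q) ⊃ (((q ∧ q) ⊃ (q ∧ p)) ∧ (q ∧ q)) = 1 ⊃ 1/2 = 1/2
r ∨ q = 1/4 ∨ 3/4 = 3/4
r ∨ (r ∨ q) = 1/4 ∨ 3/4 = 3/4
q ∨ r = 3/4 ∨ 1/4 = 3/4
(r ∨ (r ∨ q)) ⊃ (q ∨ r) = 3/4 ⊃ 3/4 = 1
(((p ⊃ p) ∨ ¬q) ⊃ (((q ∧ q) ⊃ (q ∧ p)) ∧ (q ∧ q))) ⊃ ((r ∨ (r ∨ q)) ⊃ (q ∨ r)) = 1/2 ⊃ 1 = 1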